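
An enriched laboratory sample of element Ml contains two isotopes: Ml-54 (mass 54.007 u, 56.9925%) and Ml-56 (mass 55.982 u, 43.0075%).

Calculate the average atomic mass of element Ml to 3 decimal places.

The abundance-weighted mean is 0.569925 × 54.007 + 0.430075 × 55.982
= 30.7799 + 24.0765 = 54.8564 u

54.856 u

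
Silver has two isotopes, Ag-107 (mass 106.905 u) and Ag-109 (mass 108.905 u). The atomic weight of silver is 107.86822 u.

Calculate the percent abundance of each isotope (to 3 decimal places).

Writing the weighted mean with unknown fraction x of Ag-107:
106.905·x + 108.905·(1 − x) = 107.86822
(106.905 − 108.905)·x = 107.86822 − 108.905
x = -1.03678 / -2.000 = 0.51839 → 51.839% Ag-107, 48.161% Ag-109.

Ag-107: 51.839%, Ag-109: 48.161%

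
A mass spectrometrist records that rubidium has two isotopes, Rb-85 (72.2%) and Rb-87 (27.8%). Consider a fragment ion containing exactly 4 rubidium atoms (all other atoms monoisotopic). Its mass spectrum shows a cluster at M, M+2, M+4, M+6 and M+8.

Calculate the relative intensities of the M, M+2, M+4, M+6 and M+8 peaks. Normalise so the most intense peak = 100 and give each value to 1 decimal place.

Expanding (0.722 + 0.278)^4:
P(M) = 0.722^4 = 0.271737
P(M+2) = 4 × 0.722^3 × 0.278^1 = 0.418520
P(M+4) = 6 × 0.722^2 × 0.278^2 = 0.241721
P(M+6) = 4 × 0.722^1 × 0.278^3 = 0.062049
P(M+8) = 0.278^4 = 0.005973
The M+2 peak is largest (0.418520); scaling to 100 gives 64.9 : 100.0 : 57.8 : 14.8 : 1.4.

64.9 : 100.0 : 57.8 : 14.8 : 1.4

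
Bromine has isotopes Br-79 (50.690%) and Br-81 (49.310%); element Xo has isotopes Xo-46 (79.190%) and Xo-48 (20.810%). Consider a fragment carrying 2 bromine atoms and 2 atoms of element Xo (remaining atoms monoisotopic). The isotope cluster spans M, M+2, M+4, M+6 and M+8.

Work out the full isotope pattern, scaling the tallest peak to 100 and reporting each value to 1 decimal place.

Bromine pattern (n=2): 0.25694761 : 0.49990478 : 0.24314761
Element Xo pattern (n=2): 0.62710561 : 0.32958878 : 0.04330561
Convolve the two distributions (both contribute in 2-u steps):
  M: 0.25694761×0.62710561 = 0.161133
  M+2: 0.25694761×0.32958878 + 0.49990478×0.62710561 = 0.398180
  M+4: 0.25694761×0.04330561 + 0.49990478×0.32958878 + 0.24314761×0.62710561 = 0.328370
  M+6: 0.49990478×0.04330561 + 0.24314761×0.32958878 = 0.101787
  M+8: 0.24314761×0.04330561 = 0.010530
Scale to base peak (0.398180) = 100: 40.5 : 100.0 : 82.5 : 25.6 : 2.6

40.5 : 100.0 : 82.5 : 25.6 : 2.6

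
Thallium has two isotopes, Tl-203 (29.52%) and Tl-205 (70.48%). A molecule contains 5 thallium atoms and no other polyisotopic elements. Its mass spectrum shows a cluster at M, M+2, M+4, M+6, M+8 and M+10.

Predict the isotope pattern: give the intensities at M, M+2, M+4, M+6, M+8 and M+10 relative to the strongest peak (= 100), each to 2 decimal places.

0.62 : 7.35 : 35.09 : 83.77 : 100.00 : 47.75

Each Tl atom is independently Tl-203 (p = 0.2952) or Tl-205 (q = 0.7048); the cluster is the binomial expansion (p + q)^5.
P(M) = 0.2952^5 = 0.002242
P(M+2) = 5 × 0.2952^4 × 0.7048^1 = 0.026761
P(M+4) = 10 × 0.2952^3 × 0.7048^2 = 0.127785
P(M+6) = 10 × 0.2952^2 × 0.7048^3 = 0.305092
P(M+8) = 5 × 0.2952^1 × 0.7048^4 = 0.364208
P(M+10) = 0.7048^5 = 0.173912
The M+8 peak is largest (0.364208); scaling to 100 gives 0.62 : 7.35 : 35.09 : 83.77 : 100.00 : 47.75.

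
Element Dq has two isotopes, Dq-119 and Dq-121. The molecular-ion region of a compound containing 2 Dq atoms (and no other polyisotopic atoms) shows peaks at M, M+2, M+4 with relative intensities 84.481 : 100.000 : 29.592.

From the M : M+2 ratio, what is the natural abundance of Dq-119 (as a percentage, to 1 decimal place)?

Let p = fractional abundance of Dq-119. I(M+2)/I(M) = [C(2,1)·p^1·(1−p)] / p^2 = 2·(1−p)/p = 100.000/84.481 = 1.1837
(1−p)/p = 1.1837/2 = 0.5918  ⇒  p = 1/(1 + 0.5918) = 0.6282
Dq-119: 62.8%, Dq-121: 37.2%.

62.8%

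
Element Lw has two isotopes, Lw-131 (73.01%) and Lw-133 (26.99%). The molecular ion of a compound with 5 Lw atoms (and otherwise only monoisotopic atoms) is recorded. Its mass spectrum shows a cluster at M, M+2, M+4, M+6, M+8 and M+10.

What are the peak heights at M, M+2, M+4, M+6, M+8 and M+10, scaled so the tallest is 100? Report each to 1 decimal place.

Expanding (0.7301 + 0.2699)^5:
P(M) = 0.7301^5 = 0.207449
P(M+2) = 5 × 0.7301^4 × 0.2699^1 = 0.383444
P(M+4) = 10 × 0.7301^3 × 0.2699^2 = 0.283500
P(M+6) = 10 × 0.7301^2 × 0.2699^3 = 0.104803
P(M+8) = 5 × 0.7301^1 × 0.2699^4 = 0.019372
P(M+10) = 0.2699^5 = 0.001432
The M+2 peak is largest (0.383444); scaling to 100 gives 54.1 : 100.0 : 73.9 : 27.3 : 5.1 : 0.4.

54.1 : 100.0 : 73.9 : 27.3 : 5.1 : 0.4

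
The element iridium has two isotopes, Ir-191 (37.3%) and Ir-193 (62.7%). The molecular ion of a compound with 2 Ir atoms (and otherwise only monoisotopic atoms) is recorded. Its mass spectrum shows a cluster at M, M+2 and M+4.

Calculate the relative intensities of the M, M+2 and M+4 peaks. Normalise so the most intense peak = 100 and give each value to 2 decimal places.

Each Ir atom is independently Ir-191 (p = 0.373) or Ir-193 (q = 0.627); the cluster is the binomial expansion (p + q)^2.
P(M) = 0.373^2 = 0.139129
P(M+2) = 2 × 0.373^1 × 0.627^1 = 0.467742
P(M+4) = 0.627^2 = 0.393129
The M+2 peak is largest (0.467742); scaling to 100 gives 29.74 : 100.00 : 84.05.

29.74 : 100.00 : 84.05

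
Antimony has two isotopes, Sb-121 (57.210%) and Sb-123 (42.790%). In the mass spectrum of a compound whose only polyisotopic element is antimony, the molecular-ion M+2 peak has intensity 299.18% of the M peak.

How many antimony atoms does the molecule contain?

4

The M+2/M ratio from n Sb atoms is n · q/p = n · 0.42790/0.57210.
n = 2.9918 × 0.57210/0.42790 = 4.00 ≈ 4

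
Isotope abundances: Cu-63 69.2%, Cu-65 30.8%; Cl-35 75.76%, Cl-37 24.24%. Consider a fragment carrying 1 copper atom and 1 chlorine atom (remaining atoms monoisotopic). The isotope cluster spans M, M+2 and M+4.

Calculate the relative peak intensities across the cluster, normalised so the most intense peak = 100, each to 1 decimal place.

Copper pattern (n=1): 0.6920 : 0.3080
Chlorine pattern (n=1): 0.7576 : 0.2424
Convolve the two distributions (both contribute in 2-u steps):
  M: 0.6920×0.7576 = 0.524259
  M+2: 0.6920×0.2424 + 0.3080×0.7576 = 0.401082
  M+4: 0.3080×0.2424 = 0.074659
Scale to base peak (0.524259) = 100: 100.0 : 76.5 : 14.2

100.0 : 76.5 : 14.2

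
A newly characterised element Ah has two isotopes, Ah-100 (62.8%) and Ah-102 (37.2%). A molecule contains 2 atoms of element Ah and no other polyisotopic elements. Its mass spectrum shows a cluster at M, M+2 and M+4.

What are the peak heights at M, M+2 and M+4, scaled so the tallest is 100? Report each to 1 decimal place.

Each Ah atom is independently Ah-100 (p = 0.628) or Ah-102 (q = 0.372); the cluster is the binomial expansion (p + q)^2.
P(M) = 0.628^2 = 0.394384
P(M+2) = 2 × 0.628^1 × 0.372^1 = 0.467232
P(M+4) = 0.372^2 = 0.138384
The M+2 peak is largest (0.467232); scaling to 100 gives 84.4 : 100.0 : 29.6.

84.4 : 100.0 : 29.6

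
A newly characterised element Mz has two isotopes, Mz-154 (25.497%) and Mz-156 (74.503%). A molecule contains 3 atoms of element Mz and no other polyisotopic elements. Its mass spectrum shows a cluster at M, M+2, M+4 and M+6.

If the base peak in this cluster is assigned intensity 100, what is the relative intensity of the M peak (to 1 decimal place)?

(0.25497 + 0.74503)^3 gives M 0.0166, M+2 0.1453, M+4 0.4246, M+6 0.4135; the largest is M+4.
P(M+4) = C(3,2) × 0.25497^1 × 0.74503^2 = 3 × 0.25497 × 0.5550697 = 0.424578 (base)
P(M) = C(3,0) × 0.25497^3 × 0.74503^0 = 1 × 0.01657552 × 1.0000 = 0.016576
Relative intensity = 0.016576 / 0.424578 × 100 = 3.9

3.9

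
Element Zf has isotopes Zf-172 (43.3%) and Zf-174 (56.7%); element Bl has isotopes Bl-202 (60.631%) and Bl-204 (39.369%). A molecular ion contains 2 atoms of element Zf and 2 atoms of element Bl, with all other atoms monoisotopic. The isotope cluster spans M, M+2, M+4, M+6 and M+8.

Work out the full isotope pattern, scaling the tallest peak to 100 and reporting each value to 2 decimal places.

Element Zf pattern (n=2): 0.187489 : 0.491022 : 0.321489
Element Bl pattern (n=2): 0.36761182 : 0.47739637 : 0.15499182
Convolve the two distributions (both contribute in 2-u steps):
  M: 0.187489×0.36761182 = 0.068923
  M+2: 0.187489×0.47739637 + 0.491022×0.36761182 = 0.270012
  M+4: 0.187489×0.15499182 + 0.491022×0.47739637 + 0.321489×0.36761182 = 0.381655
  M+6: 0.491022×0.15499182 + 0.321489×0.47739637 = 0.229582
  M+8: 0.321489×0.15499182 = 0.049828
Scale to base peak (0.381655) = 100: 18.06 : 70.75 : 100.00 : 60.15 : 13.06

18.06 : 70.75 : 100.00 : 60.15 : 13.06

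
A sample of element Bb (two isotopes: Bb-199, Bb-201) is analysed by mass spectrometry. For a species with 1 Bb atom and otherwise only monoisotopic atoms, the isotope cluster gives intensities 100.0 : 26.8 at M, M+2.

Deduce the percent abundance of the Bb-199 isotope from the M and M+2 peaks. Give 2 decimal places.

If p is the fraction of Bb that is Bb-199, then I(M+2)/I(M) = [C(1,1)·p^0·(1−p)] / p^1 = 1·(1−p)/p = 26.8/100.0 = 0.2680
(1−p)/p = 0.2680/1 = 0.2680  ⇒  p = 1/(1 + 0.2680) = 0.7886
Bb-199: 78.86%, Bb-201: 21.14%.

78.86%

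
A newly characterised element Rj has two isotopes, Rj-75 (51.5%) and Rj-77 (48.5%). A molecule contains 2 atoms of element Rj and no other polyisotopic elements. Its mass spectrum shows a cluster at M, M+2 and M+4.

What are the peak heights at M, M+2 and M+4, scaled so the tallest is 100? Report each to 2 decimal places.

Expanding (0.515 + 0.485)^2:
P(M) = 0.515^2 = 0.265225
P(M+2) = 2 × 0.515^1 × 0.485^1 = 0.499550
P(M+4) = 0.485^2 = 0.235225
The M+2 peak is largest (0.499550); scaling to 100 gives 53.09 : 100.00 : 47.09.

53.09 : 100.00 : 47.09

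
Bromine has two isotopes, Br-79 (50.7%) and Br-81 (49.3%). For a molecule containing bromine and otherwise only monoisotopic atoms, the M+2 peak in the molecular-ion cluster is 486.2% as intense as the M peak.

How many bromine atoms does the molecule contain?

With n Br atoms, P(M+2)/P(M) = C(n,1)·p^(n−1)q / p^n = n·q/p = n · 0.493/0.507.
n = 4.862 × 0.507/0.493 = 5.00 ≈ 5

5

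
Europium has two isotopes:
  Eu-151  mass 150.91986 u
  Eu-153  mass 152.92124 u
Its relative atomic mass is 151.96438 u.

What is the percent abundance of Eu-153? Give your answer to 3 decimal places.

52.190%

Let x be the fractional abundance of Eu-151; then Eu-153 has abundance 1 − x.
150.91986·x + 152.92124·(1 − x) = 151.96438
(150.91986 − 152.92124)·x = 151.96438 − 152.92124
x = -0.95686 / -2.00138 = 0.47810 → 47.810% Eu-151, 52.190% Eu-153.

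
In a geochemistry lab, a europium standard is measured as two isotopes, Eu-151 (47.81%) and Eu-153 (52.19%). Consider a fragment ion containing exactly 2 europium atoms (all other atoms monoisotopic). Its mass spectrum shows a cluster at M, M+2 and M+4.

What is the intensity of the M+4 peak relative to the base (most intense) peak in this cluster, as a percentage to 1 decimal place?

54.6%

Term probabilities: M 0.2286, M+2 0.4990, M+4 0.2724. Base peak = M+2.
P(M+2) = C(2,1) × 0.4781^1 × 0.5219^1 = 2 × 0.4781 × 0.5219 = 0.499041 (base)
P(M+4) = C(2,2) × 0.4781^0 × 0.5219^2 = 1 × 1.0000 × 0.27237961 = 0.272380
Relative intensity = 0.272380 / 0.499041 × 100 = 54.6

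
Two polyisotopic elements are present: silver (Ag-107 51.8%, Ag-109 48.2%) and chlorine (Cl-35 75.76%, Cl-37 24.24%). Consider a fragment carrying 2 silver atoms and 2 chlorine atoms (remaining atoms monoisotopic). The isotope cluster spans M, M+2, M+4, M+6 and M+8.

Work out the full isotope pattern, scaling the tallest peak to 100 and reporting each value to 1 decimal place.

40.0 : 100.0 : 86.3 : 29.8 : 3.5

Silver pattern (n=2): 0.268324 : 0.499352 : 0.232324
Chlorine pattern (n=2): 0.57395776 : 0.36728448 : 0.05875776
Convolve the two distributions (both contribute in 2-u steps):
  M: 0.268324×0.57395776 = 0.154007
  M+2: 0.268324×0.36728448 + 0.499352×0.57395776 = 0.385158
  M+4: 0.268324×0.05875776 + 0.499352×0.36728448 + 0.232324×0.57395776 = 0.332515
  M+6: 0.499352×0.05875776 + 0.232324×0.36728448 = 0.114670
  M+8: 0.232324×0.05875776 = 0.013651
Scale to base peak (0.385158) = 100: 40.0 : 100.0 : 86.3 : 29.8 : 3.5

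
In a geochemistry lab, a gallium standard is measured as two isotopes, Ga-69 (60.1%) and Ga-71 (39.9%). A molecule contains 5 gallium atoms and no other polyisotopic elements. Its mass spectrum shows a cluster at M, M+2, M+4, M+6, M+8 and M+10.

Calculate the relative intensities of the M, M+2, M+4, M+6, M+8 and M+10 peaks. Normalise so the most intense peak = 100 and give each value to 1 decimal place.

22.7 : 75.3 : 100.0 : 66.4 : 22.0 : 2.9

Expanding (0.601 + 0.399)^5:
P(M) = 0.601^5 = 0.078410
P(M+2) = 5 × 0.601^4 × 0.399^1 = 0.260280
P(M+4) = 10 × 0.601^3 × 0.399^2 = 0.345596
P(M+6) = 10 × 0.601^2 × 0.399^3 = 0.229439
P(M+8) = 5 × 0.601^1 × 0.399^4 = 0.076162
P(M+10) = 0.399^5 = 0.010113
The M+4 peak is largest (0.345596); scaling to 100 gives 22.7 : 75.3 : 100.0 : 66.4 : 22.0 : 2.9.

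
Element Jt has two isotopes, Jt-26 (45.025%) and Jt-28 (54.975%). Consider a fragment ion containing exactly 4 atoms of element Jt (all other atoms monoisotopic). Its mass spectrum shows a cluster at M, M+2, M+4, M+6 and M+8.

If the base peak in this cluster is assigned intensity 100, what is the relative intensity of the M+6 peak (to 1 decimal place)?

81.4

Term probabilities: M 0.0411, M+2 0.2007, M+4 0.3676, M+6 0.2992, M+8 0.0913. Base peak = M+4.
P(M+4) = C(4,2) × 0.45025^2 × 0.54975^2 = 6 × 0.20272506 × 0.30222506 = 0.367612 (base)
P(M+6) = C(4,3) × 0.45025^1 × 0.54975^3 = 4 × 0.45025 × 0.16614823 = 0.299233
Relative intensity = 0.299233 / 0.367612 × 100 = 81.4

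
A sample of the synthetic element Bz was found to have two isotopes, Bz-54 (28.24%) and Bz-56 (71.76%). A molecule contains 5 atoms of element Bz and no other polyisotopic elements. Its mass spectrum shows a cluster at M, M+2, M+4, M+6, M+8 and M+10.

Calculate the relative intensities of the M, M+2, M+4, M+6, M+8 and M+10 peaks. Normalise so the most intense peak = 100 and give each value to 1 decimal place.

Each Bz atom is independently Bz-54 (p = 0.2824) or Bz-56 (q = 0.7176); the cluster is the binomial expansion (p + q)^5.
P(M) = 0.2824^5 = 0.001796
P(M+2) = 5 × 0.2824^4 × 0.7176^1 = 0.022820
P(M+4) = 10 × 0.2824^3 × 0.7176^2 = 0.115974
P(M+6) = 10 × 0.2824^2 × 0.7176^3 = 0.294698
P(M+8) = 5 × 0.2824^1 × 0.7176^4 = 0.374425
P(M+10) = 0.7176^5 = 0.190288
The M+8 peak is largest (0.374425); scaling to 100 gives 0.5 : 6.1 : 31.0 : 78.7 : 100.0 : 50.8.

0.5 : 6.1 : 31.0 : 78.7 : 100.0 : 50.8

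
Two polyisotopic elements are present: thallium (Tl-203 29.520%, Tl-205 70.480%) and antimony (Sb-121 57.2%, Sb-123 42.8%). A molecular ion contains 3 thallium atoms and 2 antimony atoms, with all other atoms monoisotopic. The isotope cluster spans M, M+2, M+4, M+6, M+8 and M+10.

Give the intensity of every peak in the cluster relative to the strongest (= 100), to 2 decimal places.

Thallium pattern (n=3): 0.02572463 : 0.18425524 : 0.43991564 : 0.35010449
Antimony pattern (n=2): 0.327184 : 0.489632 : 0.183184
Convolve the two distributions (both contribute in 2-u steps):
  M: 0.02572463×0.327184 = 0.008417
  M+2: 0.02572463×0.489632 + 0.18425524×0.327184 = 0.072881
  M+4: 0.02572463×0.183184 + 0.18425524×0.489632 + 0.43991564×0.327184 = 0.238863
  M+6: 0.18425524×0.183184 + 0.43991564×0.489632 + 0.35010449×0.327184 = 0.363698
  M+8: 0.43991564×0.183184 + 0.35010449×0.489632 = 0.252008
  M+10: 0.35010449×0.183184 = 0.064134
Scale to base peak (0.363698) = 100: 2.31 : 20.04 : 65.68 : 100.00 : 69.29 : 17.63

2.31 : 20.04 : 65.68 : 100.00 : 69.29 : 17.63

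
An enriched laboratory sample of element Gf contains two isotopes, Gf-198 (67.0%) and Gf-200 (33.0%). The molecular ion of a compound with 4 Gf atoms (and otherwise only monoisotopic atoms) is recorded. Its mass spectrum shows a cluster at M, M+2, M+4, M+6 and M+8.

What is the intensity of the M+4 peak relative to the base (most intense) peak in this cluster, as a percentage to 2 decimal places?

Binomial terms of (0.670 + 0.330)^4: M 0.2015, M+2 0.3970, M+4 0.2933, M+6 0.0963, M+8 0.0119 → M+2 is the base peak.
P(M+2) = C(4,1) × 0.670^3 × 0.330^1 = 4 × 0.300763 × 0.3300 = 0.397007 (base)
P(M+4) = C(4,2) × 0.670^2 × 0.330^2 = 6 × 0.4489 × 0.1089 = 0.293311
Relative intensity = 0.293311 / 0.397007 × 100 = 73.88

73.88%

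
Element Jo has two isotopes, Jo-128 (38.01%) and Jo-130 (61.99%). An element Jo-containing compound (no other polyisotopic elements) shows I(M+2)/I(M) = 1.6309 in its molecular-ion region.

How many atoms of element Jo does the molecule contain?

1

The M+2/M ratio from n Jo atoms is n · q/p = n · 0.6199/0.3801.
n = 1.6309 × 0.3801/0.6199 = 1.00 ≈ 1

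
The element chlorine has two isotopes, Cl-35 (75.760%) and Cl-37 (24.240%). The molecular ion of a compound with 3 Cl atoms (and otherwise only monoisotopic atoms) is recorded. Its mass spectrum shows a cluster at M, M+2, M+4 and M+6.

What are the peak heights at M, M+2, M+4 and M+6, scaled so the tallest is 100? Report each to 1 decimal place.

100.0 : 96.0 : 30.7 : 3.3

The 3 Cl atoms are independent, so intensities follow the terms of (0.75760 + 0.24240)^3.
P(M) = 0.75760^3 = 0.434830
P(M+2) = 3 × 0.75760^2 × 0.24240^1 = 0.417382
P(M+4) = 3 × 0.75760^1 × 0.24240^2 = 0.133545
P(M+6) = 0.24240^3 = 0.014243
The M peak is largest (0.434830); scaling to 100 gives 100.0 : 96.0 : 30.7 : 3.3.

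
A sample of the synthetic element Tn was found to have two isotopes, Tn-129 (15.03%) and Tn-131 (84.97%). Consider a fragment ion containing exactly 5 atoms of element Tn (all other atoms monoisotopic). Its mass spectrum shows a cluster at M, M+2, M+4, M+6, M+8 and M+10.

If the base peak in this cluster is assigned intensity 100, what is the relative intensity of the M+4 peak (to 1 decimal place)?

Binomial terms of (0.1503 + 0.8497)^5: M 0.0001, M+2 0.0022, M+4 0.0245, M+6 0.1386, M+8 0.3917, M+10 0.4429 → M+10 is the base peak.
P(M+10) = C(5,5) × 0.1503^0 × 0.8497^5 = 1 × 1.0000 × 0.44292286 = 0.442923 (base)
P(M+4) = C(5,2) × 0.1503^3 × 0.8497^2 = 10 × 0.00339529 × 0.72199009 = 0.024514
Relative intensity = 0.024514 / 0.442923 × 100 = 5.5

5.5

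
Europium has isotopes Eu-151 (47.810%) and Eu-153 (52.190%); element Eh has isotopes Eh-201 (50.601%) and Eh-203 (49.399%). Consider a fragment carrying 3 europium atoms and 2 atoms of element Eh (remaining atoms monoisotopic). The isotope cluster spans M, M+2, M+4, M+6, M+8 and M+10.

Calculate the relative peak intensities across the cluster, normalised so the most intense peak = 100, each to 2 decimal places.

8.77 : 45.85 : 95.79 : 100.00 : 52.16 : 10.87

Europium pattern (n=3): 0.10928391 : 0.3578871 : 0.39067407 : 0.14215492
Element Eh pattern (n=2): 0.25604612 : 0.49992776 : 0.24402612
Convolve the two distributions (both contribute in 2-u steps):
  M: 0.10928391×0.25604612 = 0.027982
  M+2: 0.10928391×0.49992776 + 0.3578871×0.25604612 = 0.146270
  M+4: 0.10928391×0.24402612 + 0.3578871×0.49992776 + 0.39067407×0.25604612 = 0.305616
  M+6: 0.3578871×0.24402612 + 0.39067407×0.49992776 + 0.14215492×0.25604612 = 0.319041
  M+8: 0.39067407×0.24402612 + 0.14215492×0.49992776 = 0.166402
  M+10: 0.14215492×0.24402612 = 0.034690
Scale to base peak (0.319041) = 100: 8.77 : 45.85 : 95.79 : 100.00 : 52.16 : 10.87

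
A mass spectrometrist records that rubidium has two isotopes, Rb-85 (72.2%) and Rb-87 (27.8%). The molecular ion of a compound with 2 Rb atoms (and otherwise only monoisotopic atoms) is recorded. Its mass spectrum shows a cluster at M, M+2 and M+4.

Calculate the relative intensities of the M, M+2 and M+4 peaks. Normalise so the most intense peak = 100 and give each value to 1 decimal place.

The 2 Rb atoms are independent, so intensities follow the terms of (0.722 + 0.278)^2.
P(M) = 0.722^2 = 0.521284
P(M+2) = 2 × 0.722^1 × 0.278^1 = 0.401432
P(M+4) = 0.278^2 = 0.077284
The M peak is largest (0.521284); scaling to 100 gives 100.0 : 77.0 : 14.8.

100.0 : 77.0 : 14.8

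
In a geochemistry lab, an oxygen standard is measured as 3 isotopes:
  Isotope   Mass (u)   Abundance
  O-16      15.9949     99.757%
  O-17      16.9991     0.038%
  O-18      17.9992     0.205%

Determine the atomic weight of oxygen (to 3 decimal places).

Average mass = Σ (abundance × isotope mass) = 0.99757 × 15.9949 + 0.00038 × 16.9991 + 0.00205 × 17.9992
= 15.95603 + 0.00646 + 0.03690 = 15.99939 u

15.999 u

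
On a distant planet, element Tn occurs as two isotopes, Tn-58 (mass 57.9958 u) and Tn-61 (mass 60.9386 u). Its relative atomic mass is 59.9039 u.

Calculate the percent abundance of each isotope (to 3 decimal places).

Writing the weighted mean with unknown fraction x of Tn-58:
57.9958·x + 60.9386·(1 − x) = 59.9039
(57.9958 − 60.9386)·x = 59.9039 − 60.9386
x = -1.0347 / -2.9428 = 0.35160 → 35.160% Tn-58, 64.840% Tn-61.

Tn-58: 35.160%, Tn-61: 64.840%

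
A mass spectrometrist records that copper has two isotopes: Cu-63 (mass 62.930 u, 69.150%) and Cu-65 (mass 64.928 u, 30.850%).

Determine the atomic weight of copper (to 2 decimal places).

63.55 u

The abundance-weighted mean is 0.69150 × 62.930 + 0.30850 × 64.928
= 43.5161 + 20.0303 = 63.5464 u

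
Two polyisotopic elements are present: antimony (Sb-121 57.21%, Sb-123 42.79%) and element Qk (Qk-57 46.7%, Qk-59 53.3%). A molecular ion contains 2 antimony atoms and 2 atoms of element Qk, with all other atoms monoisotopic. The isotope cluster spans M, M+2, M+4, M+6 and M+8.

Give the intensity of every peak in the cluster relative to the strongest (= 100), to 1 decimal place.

Antimony pattern (n=2): 0.32729841 : 0.48960318 : 0.18309841
Element Qk pattern (n=2): 0.218089 : 0.497822 : 0.284089
Convolve the two distributions (both contribute in 2-u steps):
  M: 0.32729841×0.218089 = 0.071380
  M+2: 0.32729841×0.497822 + 0.48960318×0.218089 = 0.269713
  M+4: 0.32729841×0.284089 + 0.48960318×0.497822 + 0.18309841×0.218089 = 0.376649
  M+6: 0.48960318×0.284089 + 0.18309841×0.497822 = 0.230241
  M+8: 0.18309841×0.284089 = 0.052016
Scale to base peak (0.376649) = 100: 19.0 : 71.6 : 100.0 : 61.1 : 13.8

19.0 : 71.6 : 100.0 : 61.1 : 13.8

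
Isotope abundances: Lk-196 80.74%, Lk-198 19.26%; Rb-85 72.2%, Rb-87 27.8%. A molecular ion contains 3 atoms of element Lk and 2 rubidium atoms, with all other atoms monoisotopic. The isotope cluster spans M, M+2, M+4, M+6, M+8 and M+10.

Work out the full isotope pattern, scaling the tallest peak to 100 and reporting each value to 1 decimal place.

67.3 : 100.0 : 58.6 : 16.9 : 2.4 : 0.1

Element Lk pattern (n=3): 0.52633983 : 0.37666479 : 0.08985093 : 0.00714445
Rubidium pattern (n=2): 0.521284 : 0.401432 : 0.077284
Convolve the two distributions (both contribute in 2-u steps):
  M: 0.52633983×0.521284 = 0.274373
  M+2: 0.52633983×0.401432 + 0.37666479×0.521284 = 0.407639
  M+4: 0.52633983×0.077284 + 0.37666479×0.401432 + 0.08985093×0.521284 = 0.238721
  M+6: 0.37666479×0.077284 + 0.08985093×0.401432 + 0.00714445×0.521284 = 0.068903
  M+8: 0.08985093×0.077284 + 0.00714445×0.401432 = 0.009812
  M+10: 0.00714445×0.077284 = 0.000552
Scale to base peak (0.407639) = 100: 67.3 : 100.0 : 58.6 : 16.9 : 2.4 : 0.1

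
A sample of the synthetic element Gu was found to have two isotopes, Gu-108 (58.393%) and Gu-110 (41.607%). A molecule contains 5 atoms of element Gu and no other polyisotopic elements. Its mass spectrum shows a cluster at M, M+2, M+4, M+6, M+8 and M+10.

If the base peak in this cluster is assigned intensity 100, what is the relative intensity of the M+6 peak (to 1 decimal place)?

71.3

Binomial terms of (0.58393 + 0.41607)^5: M 0.0679, M+2 0.2419, M+4 0.3447, M+6 0.2456, M+8 0.0875, M+10 0.0125 → M+4 is the base peak.
P(M+4) = C(5,2) × 0.58393^3 × 0.41607^2 = 10 × 0.19910509 × 0.17311424 = 0.344679 (base)
P(M+6) = C(5,3) × 0.58393^2 × 0.41607^3 = 10 × 0.34097424 × 0.07202764 = 0.245596
Relative intensity = 0.245596 / 0.344679 × 100 = 71.3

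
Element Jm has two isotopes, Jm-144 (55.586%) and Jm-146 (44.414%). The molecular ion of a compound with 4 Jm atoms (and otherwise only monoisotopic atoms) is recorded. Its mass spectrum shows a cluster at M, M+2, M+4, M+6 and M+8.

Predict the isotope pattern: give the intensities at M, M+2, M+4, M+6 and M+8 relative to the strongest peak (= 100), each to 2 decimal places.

26.11 : 83.44 : 100.00 : 53.27 : 10.64

Expanding (0.55586 + 0.44414)^4:
P(M) = 0.55586^4 = 0.095469
P(M+2) = 4 × 0.55586^3 × 0.44414^1 = 0.305124
P(M+4) = 6 × 0.55586^2 × 0.44414^2 = 0.365697
P(M+6) = 4 × 0.55586^1 × 0.44414^3 = 0.194798
P(M+8) = 0.44414^4 = 0.038912
The M+4 peak is largest (0.365697); scaling to 100 gives 26.11 : 83.44 : 100.00 : 53.27 : 10.64.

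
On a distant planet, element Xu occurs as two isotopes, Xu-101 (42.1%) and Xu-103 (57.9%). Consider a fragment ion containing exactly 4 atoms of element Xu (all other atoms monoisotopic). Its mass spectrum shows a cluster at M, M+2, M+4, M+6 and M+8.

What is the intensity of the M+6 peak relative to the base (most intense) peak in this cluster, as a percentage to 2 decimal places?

91.69%

(0.421 + 0.579)^4 gives M 0.0314, M+2 0.1728, M+4 0.3565, M+6 0.3269, M+8 0.1124; the largest is M+4.
P(M+4) = C(4,2) × 0.421^2 × 0.579^2 = 6 × 0.177241 × 0.335241 = 0.356511 (base)
P(M+6) = C(4,3) × 0.421^1 × 0.579^3 = 4 × 0.4210 × 0.19410454 = 0.326872
Relative intensity = 0.326872 / 0.356511 × 100 = 91.69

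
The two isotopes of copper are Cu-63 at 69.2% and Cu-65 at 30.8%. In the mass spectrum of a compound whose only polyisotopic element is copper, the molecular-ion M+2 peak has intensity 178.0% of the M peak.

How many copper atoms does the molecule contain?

4

The M+2/M ratio from n Cu atoms is n · q/p = n · 0.308/0.692.
n = 1.780 × 0.692/0.308 = 4.00 ≈ 4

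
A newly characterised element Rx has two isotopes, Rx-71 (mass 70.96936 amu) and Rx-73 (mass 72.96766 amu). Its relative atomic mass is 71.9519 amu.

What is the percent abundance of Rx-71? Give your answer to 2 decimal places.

Let x be the fractional abundance of Rx-71; then Rx-73 has abundance 1 − x.
70.96936·x + 72.96766·(1 − x) = 71.9519
(70.96936 − 72.96766)·x = 71.9519 − 72.96766
x = -1.01576 / -1.99830 = 0.50831 → 50.83% Rx-71, 49.17% Rx-73.

50.83%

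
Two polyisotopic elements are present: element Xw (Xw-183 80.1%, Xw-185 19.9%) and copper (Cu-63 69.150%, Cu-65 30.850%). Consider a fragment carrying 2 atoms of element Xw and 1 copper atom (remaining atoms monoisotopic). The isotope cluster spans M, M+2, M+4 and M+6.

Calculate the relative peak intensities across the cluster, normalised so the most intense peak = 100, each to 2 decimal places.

100.00 : 94.30 : 28.34 : 2.75

Element Xw pattern (n=2): 0.641601 : 0.318798 : 0.039601
Copper pattern (n=1): 0.6915 : 0.3085
Convolve the two distributions (both contribute in 2-u steps):
  M: 0.641601×0.6915 = 0.443667
  M+2: 0.641601×0.3085 + 0.318798×0.6915 = 0.418383
  M+4: 0.318798×0.3085 + 0.039601×0.6915 = 0.125733
  M+6: 0.039601×0.3085 = 0.012217
Scale to base peak (0.443667) = 100: 100.00 : 94.30 : 28.34 : 2.75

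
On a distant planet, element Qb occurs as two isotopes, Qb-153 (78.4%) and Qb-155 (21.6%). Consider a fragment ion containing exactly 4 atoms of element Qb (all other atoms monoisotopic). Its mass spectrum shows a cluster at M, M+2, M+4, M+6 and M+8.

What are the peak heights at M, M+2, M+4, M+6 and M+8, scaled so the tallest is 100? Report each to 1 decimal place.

Each Qb atom is independently Qb-153 (p = 0.784) or Qb-155 (q = 0.216); the cluster is the binomial expansion (p + q)^4.
P(M) = 0.784^4 = 0.377802
P(M+2) = 4 × 0.784^3 × 0.216^1 = 0.416353
P(M+4) = 6 × 0.784^2 × 0.216^2 = 0.172064
P(M+6) = 4 × 0.784^1 × 0.216^3 = 0.031604
P(M+8) = 0.216^4 = 0.002177
The M+2 peak is largest (0.416353); scaling to 100 gives 90.7 : 100.0 : 41.3 : 7.6 : 0.5.

90.7 : 100.0 : 41.3 : 7.6 : 0.5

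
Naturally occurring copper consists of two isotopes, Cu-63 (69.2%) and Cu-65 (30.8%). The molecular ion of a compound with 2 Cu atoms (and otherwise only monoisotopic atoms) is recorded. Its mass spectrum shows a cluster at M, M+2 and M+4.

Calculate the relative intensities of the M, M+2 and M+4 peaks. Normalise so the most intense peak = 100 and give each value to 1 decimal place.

Each Cu atom is independently Cu-63 (p = 0.692) or Cu-65 (q = 0.308); the cluster is the binomial expansion (p + q)^2.
P(M) = 0.692^2 = 0.478864
P(M+2) = 2 × 0.692^1 × 0.308^1 = 0.426272
P(M+4) = 0.308^2 = 0.094864
The M peak is largest (0.478864); scaling to 100 gives 100.0 : 89.0 : 19.8.

100.0 : 89.0 : 19.8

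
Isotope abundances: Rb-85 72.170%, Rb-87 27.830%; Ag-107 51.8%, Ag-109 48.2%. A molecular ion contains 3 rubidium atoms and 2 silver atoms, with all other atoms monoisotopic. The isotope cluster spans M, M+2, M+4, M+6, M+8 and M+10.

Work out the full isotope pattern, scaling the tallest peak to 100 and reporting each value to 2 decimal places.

Rubidium pattern (n=3): 0.37589809 : 0.43485841 : 0.16768892 : 0.02155458
Silver pattern (n=2): 0.268324 : 0.499352 : 0.232324
Convolve the two distributions (both contribute in 2-u steps):
  M: 0.37589809×0.268324 = 0.100862
  M+2: 0.37589809×0.499352 + 0.43485841×0.268324 = 0.304388
  M+4: 0.37589809×0.232324 + 0.43485841×0.499352 + 0.16768892×0.268324 = 0.349473
  M+6: 0.43485841×0.232324 + 0.16768892×0.499352 + 0.02155458×0.268324 = 0.190547
  M+8: 0.16768892×0.232324 + 0.02155458×0.499352 = 0.049721
  M+10: 0.02155458×0.232324 = 0.005008
Scale to base peak (0.349473) = 100: 28.86 : 87.10 : 100.00 : 54.52 : 14.23 : 1.43

28.86 : 87.10 : 100.00 : 54.52 : 14.23 : 1.43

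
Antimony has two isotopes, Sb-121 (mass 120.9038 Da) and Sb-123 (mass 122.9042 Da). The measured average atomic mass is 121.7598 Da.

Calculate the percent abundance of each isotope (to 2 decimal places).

Let x be the fractional abundance of Sb-121; then Sb-123 has abundance 1 − x.
120.9038·x + 122.9042·(1 − x) = 121.7598
(120.9038 − 122.9042)·x = 121.7598 − 122.9042
x = -1.1444 / -2.0004 = 0.57209 → 57.21% Sb-121, 42.79% Sb-123.

Sb-121: 57.21%, Sb-123: 42.79%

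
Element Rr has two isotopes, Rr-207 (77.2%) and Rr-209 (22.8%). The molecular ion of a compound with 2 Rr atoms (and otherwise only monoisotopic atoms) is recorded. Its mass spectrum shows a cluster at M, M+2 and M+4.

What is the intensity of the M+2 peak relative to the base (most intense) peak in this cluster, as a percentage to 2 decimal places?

59.07%

Binomial terms of (0.772 + 0.228)^2: M 0.5960, M+2 0.3520, M+4 0.0520 → M is the base peak.
P(M) = C(2,0) × 0.772^2 × 0.228^0 = 1 × 0.595984 × 1.0000 = 0.595984 (base)
P(M+2) = C(2,1) × 0.772^1 × 0.228^1 = 2 × 0.7720 × 0.2280 = 0.352032
Relative intensity = 0.352032 / 0.595984 × 100 = 59.07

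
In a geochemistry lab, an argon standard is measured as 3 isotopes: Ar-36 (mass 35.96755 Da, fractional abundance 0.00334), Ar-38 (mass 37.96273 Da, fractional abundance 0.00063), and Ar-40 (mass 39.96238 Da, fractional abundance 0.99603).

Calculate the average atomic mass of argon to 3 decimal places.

39.948 Da

The abundance-weighted mean is 0.00334 × 35.96755 + 0.00063 × 37.96273 + 0.99603 × 39.96238
= 0.120132 + 0.023917 + 39.803729 = 39.947778 Da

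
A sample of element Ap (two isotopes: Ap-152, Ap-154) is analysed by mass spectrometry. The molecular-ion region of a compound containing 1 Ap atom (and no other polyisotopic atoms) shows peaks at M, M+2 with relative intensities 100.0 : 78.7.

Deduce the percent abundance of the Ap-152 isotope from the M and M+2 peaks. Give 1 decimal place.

56.0%

If p is the fraction of Ap that is Ap-152, then I(M+2)/I(M) = [C(1,1)·p^0·(1−p)] / p^1 = 1·(1−p)/p = 78.7/100.0 = 0.7870
(1−p)/p = 0.7870/1 = 0.7870  ⇒  p = 1/(1 + 0.7870) = 0.5596
Ap-152: 56.0%, Ap-154: 44.0%.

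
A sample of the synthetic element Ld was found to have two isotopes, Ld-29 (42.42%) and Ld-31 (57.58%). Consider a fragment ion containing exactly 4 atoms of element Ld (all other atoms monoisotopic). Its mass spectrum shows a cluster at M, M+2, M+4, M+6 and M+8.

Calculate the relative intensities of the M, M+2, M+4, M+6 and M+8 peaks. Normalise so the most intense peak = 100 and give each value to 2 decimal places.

9.05 : 49.11 : 100.00 : 90.49 : 30.71

Expanding (0.4242 + 0.5758)^4:
P(M) = 0.4242^4 = 0.032380
P(M+2) = 4 × 0.4242^3 × 0.5758^1 = 0.175810
P(M+4) = 6 × 0.4242^2 × 0.5758^2 = 0.357961
P(M+6) = 4 × 0.4242^1 × 0.5758^3 = 0.323926
P(M+8) = 0.5758^4 = 0.109923
The M+4 peak is largest (0.357961); scaling to 100 gives 9.05 : 49.11 : 100.00 : 90.49 : 30.71.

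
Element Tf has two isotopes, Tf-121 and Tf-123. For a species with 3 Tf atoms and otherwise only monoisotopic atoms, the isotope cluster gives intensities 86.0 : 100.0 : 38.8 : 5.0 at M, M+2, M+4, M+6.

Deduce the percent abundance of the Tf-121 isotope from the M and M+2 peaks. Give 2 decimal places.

Let p = fractional abundance of Tf-121. I(M+2)/I(M) = [C(3,1)·p^2·(1−p)] / p^3 = 3·(1−p)/p = 100.0/86.0 = 1.1628
(1−p)/p = 1.1628/3 = 0.3876  ⇒  p = 1/(1 + 0.3876) = 0.7207
Tf-121: 72.07%, Tf-123: 27.93%.

72.07%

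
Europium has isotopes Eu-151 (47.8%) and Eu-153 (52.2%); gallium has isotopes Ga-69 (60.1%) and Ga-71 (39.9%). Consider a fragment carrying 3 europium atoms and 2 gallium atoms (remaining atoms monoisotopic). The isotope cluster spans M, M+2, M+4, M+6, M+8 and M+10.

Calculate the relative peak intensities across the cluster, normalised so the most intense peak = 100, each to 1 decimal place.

Europium pattern (n=3): 0.10921535 : 0.35780594 : 0.39074206 : 0.14223665
Gallium pattern (n=2): 0.361201 : 0.479598 : 0.159201
Convolve the two distributions (both contribute in 2-u steps):
  M: 0.10921535×0.361201 = 0.039449
  M+2: 0.10921535×0.479598 + 0.35780594×0.361201 = 0.181619
  M+4: 0.10921535×0.159201 + 0.35780594×0.479598 + 0.39074206×0.361201 = 0.330127
  M+6: 0.35780594×0.159201 + 0.39074206×0.479598 + 0.14223665×0.361201 = 0.295738
  M+8: 0.39074206×0.159201 + 0.14223665×0.479598 = 0.130423
  M+10: 0.14223665×0.159201 = 0.022644
Scale to base peak (0.330127) = 100: 11.9 : 55.0 : 100.0 : 89.6 : 39.5 : 6.9

11.9 : 55.0 : 100.0 : 89.6 : 39.5 : 6.9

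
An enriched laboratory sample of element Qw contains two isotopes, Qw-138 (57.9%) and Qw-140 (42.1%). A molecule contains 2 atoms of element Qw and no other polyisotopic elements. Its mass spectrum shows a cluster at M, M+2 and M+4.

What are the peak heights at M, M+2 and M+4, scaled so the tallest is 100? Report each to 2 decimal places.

68.76 : 100.00 : 36.36

Each Qw atom is independently Qw-138 (p = 0.579) or Qw-140 (q = 0.421); the cluster is the binomial expansion (p + q)^2.
P(M) = 0.579^2 = 0.335241
P(M+2) = 2 × 0.579^1 × 0.421^1 = 0.487518
P(M+4) = 0.421^2 = 0.177241
The M+2 peak is largest (0.487518); scaling to 100 gives 68.76 : 100.00 : 36.36.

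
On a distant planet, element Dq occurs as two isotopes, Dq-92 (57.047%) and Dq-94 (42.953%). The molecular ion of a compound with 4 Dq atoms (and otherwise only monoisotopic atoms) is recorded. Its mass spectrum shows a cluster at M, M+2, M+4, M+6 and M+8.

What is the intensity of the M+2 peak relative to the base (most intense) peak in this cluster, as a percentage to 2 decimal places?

Term probabilities: M 0.1059, M+2 0.3190, M+4 0.3602, M+6 0.1808, M+8 0.0340. Base peak = M+4.
P(M+4) = C(4,2) × 0.57047^2 × 0.42953^2 = 6 × 0.32543602 × 0.18449602 = 0.360250 (base)
P(M+2) = C(4,1) × 0.57047^3 × 0.42953^1 = 4 × 0.18565149 × 0.42953 = 0.318972
Relative intensity = 0.318972 / 0.360250 × 100 = 88.54

88.54%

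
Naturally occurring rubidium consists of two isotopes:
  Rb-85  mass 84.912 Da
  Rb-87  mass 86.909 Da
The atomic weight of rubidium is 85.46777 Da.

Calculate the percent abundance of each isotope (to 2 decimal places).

Let x be the fractional abundance of Rb-85; then Rb-87 has abundance 1 − x.
84.912·x + 86.909·(1 − x) = 85.46777
(84.912 − 86.909)·x = 85.46777 − 86.909
x = -1.44123 / -1.997 = 0.72170 → 72.17% Rb-85, 27.83% Rb-87.

Rb-85: 72.17%, Rb-87: 27.83%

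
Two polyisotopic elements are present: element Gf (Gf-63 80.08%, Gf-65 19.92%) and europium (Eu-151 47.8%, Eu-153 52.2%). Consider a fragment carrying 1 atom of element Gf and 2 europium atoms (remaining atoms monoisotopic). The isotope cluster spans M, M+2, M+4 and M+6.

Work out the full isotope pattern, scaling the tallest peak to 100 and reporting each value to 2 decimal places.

41.10 : 100.00 : 71.35 : 12.19

Element Gf pattern (n=1): 0.8008 : 0.1992
Europium pattern (n=2): 0.228484 : 0.499032 : 0.272484
Convolve the two distributions (both contribute in 2-u steps):
  M: 0.8008×0.228484 = 0.182970
  M+2: 0.8008×0.499032 + 0.1992×0.228484 = 0.445139
  M+4: 0.8008×0.272484 + 0.1992×0.499032 = 0.317612
  M+6: 0.1992×0.272484 = 0.054279
Scale to base peak (0.445139) = 100: 41.10 : 100.00 : 71.35 : 12.19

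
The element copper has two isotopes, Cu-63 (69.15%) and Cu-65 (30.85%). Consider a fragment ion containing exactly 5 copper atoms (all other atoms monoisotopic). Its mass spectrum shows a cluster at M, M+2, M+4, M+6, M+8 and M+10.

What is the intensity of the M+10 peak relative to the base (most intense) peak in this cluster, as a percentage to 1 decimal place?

Term probabilities: M 0.1581, M+2 0.3527, M+4 0.3147, M+6 0.1404, M+8 0.0313, M+10 0.0028. Base peak = M+2.
P(M+2) = C(5,1) × 0.6915^4 × 0.3085^1 = 5 × 0.2286487 × 0.3085 = 0.352691 (base)
P(M+10) = C(5,5) × 0.6915^0 × 0.3085^5 = 1 × 1.0000 × 0.00279432 = 0.002794
Relative intensity = 0.002794 / 0.352691 × 100 = 0.8

0.8%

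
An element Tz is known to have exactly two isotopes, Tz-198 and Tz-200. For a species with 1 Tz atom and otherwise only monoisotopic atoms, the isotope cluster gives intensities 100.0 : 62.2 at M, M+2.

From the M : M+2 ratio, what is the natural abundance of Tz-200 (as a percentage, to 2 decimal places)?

Write p for the Tz-198 fraction. I(M+2)/I(M) = [C(1,1)·p^0·(1−p)] / p^1 = 1·(1−p)/p = 62.2/100.0 = 0.6220
(1−p)/p = 0.6220/1 = 0.6220  ⇒  p = 1/(1 + 0.6220) = 0.6165
Tz-198: 61.65%, Tz-200: 38.35%.

38.35%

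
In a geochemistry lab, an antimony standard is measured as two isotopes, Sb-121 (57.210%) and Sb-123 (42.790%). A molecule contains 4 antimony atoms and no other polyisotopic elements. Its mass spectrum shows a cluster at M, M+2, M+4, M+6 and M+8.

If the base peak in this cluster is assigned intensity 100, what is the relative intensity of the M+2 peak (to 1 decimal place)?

89.1

Binomial terms of (0.57210 + 0.42790)^4: M 0.1071, M+2 0.3205, M+4 0.3596, M+6 0.1793, M+8 0.0335 → M+4 is the base peak.
P(M+4) = C(4,2) × 0.57210^2 × 0.42790^2 = 6 × 0.32729841 × 0.18309841 = 0.359567 (base)
P(M+2) = C(4,1) × 0.57210^3 × 0.42790^1 = 4 × 0.18724742 × 0.4279 = 0.320493
Relative intensity = 0.320493 / 0.359567 × 100 = 89.1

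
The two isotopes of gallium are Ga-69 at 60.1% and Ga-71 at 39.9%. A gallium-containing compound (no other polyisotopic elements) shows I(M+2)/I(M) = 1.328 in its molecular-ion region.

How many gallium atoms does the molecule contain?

The M+2/M ratio from n Ga atoms is n · q/p = n · 0.399/0.601.
n = 1.328 × 0.601/0.399 = 2.00 ≈ 2

2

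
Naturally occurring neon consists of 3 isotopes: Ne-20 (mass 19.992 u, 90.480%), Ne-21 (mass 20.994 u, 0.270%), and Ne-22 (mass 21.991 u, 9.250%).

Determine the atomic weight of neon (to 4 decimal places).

20.1796 u

Ar = Σ fᵢ·mᵢ = 0.90480 × 19.992 + 0.00270 × 20.994 + 0.09250 × 21.991
= 18.08876 + 0.05668 + 2.03417 = 20.17961 u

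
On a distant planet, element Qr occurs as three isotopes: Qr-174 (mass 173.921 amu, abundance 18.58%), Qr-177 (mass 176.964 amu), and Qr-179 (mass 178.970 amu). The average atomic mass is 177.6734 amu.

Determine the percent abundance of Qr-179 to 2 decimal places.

63.55%

Let x and y be the fractions of Qr-177 and Qr-179. Then x + y = 1 − 0.1858 = 0.8142 and 176.964x + 178.970y = 177.6734 − 0.1858×173.921 = 145.3588782.
Substituting: 176.964x + 178.970(0.8142 − x) = 145.3588782
(176.964 − 178.970)x = -0.3584958  ⇒  x = 0.17871, y = 0.63549
Qr-177: 17.87%, Qr-179: 63.55%.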